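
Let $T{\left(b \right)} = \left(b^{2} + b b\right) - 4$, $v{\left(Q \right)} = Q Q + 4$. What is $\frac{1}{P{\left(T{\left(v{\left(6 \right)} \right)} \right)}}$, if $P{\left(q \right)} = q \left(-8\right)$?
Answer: $- \frac{1}{25568} \approx -3.9111 \cdot 10^{-5}$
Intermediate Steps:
$v{\left(Q \right)} = 4 + Q^{2}$ ($v{\left(Q \right)} = Q^{2} + 4 = 4 + Q^{2}$)
$T{\left(b \right)} = -4 + 2 b^{2}$ ($T{\left(b \right)} = \left(b^{2} + b^{2}\right) - 4 = 2 b^{2} - 4 = -4 + 2 b^{2}$)
$P{\left(q \right)} = - 8 q$
$\frac{1}{P{\left(T{\left(v{\left(6 \right)} \right)} \right)}} = \frac{1}{\left(-8\right) \left(-4 + 2 \left(4 + 6^{2}\right)^{2}\right)} = \frac{1}{\left(-8\right) \left(-4 + 2 \left(4 + 36\right)^{2}\right)} = \frac{1}{\left(-8\right) \left(-4 + 2 \cdot 40^{2}\right)} = \frac{1}{\left(-8\right) \left(-4 + 2 \cdot 1600\right)} = \frac{1}{\left(-8\right) \left(-4 + 3200\right)} = \frac{1}{\left(-8\right) 3196} = \frac{1}{-25568} = - \frac{1}{25568}$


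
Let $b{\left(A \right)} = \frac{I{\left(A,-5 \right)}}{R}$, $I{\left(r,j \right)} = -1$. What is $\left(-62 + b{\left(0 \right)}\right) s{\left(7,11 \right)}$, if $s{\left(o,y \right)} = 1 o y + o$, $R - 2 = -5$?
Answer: $-5180$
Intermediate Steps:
$R = -3$ ($R = 2 - 5 = -3$)
$s{\left(o,y \right)} = o + o y$ ($s{\left(o,y \right)} = o y + o = o + o y$)
$b{\left(A \right)} = \frac{1}{3}$ ($b{\left(A \right)} = - \frac{1}{-3} = \left(-1\right) \left(- \frac{1}{3}\right) = \frac{1}{3}$)
$\left(-62 + b{\left(0 \right)}\right) s{\left(7,11 \right)} = \left(-62 + \frac{1}{3}\right) 7 \left(1 + 11\right) = - \frac{185 \cdot 7 \cdot 12}{3} = \left(- \frac{185}{3}\right) 84 = -5180$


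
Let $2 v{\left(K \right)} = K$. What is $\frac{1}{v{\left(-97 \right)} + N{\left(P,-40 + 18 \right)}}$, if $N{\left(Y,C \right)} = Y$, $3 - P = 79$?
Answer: $- \frac{2}{249} \approx -0.0080321$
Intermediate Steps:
$P = -76$ ($P = 3 - 79 = -76$)
$v{\left(K \right)} = \frac{K}{2}$
$\frac{1}{v{\left(-97 \right)} + N{\left(P,-40 + 18 \right)}} = \frac{1}{\frac{1}{2} \left(-97\right) - 76} = \frac{1}{- \frac{97}{2} - 76} = \frac{1}{- \frac{249}{2}} = - \frac{2}{249}$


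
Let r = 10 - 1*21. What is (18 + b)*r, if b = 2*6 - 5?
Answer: -275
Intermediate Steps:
b = 7 (b = 12 - 5 = 7)
r = -11 (r = 10 - 21 = -11)
(18 + b)*r = (18 + 7)*(-11) = 25*(-11) = -275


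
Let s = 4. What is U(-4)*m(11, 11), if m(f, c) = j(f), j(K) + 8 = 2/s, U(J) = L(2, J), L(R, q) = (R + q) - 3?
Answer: 75/2 ≈ 37.500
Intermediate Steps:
L(R, q) = -3 + R + q
U(J) = -1 + J (U(J) = -3 + 2 + J = -1 + J)
j(K) = -15/2 (j(K) = -8 + 2/4 = -8 + 2*(¼) = -8 + ½ = -15/2)
m(f, c) = -15/2
U(-4)*m(11, 11) = (-1 - 4)*(-15/2) = -5*(-15/2) = 75/2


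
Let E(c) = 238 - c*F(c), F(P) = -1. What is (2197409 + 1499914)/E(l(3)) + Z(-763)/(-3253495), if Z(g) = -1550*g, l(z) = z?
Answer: 343683910721/22402637 ≈ 15341.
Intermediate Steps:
E(c) = 238 + c (E(c) = 238 - c*(-1) = 238 - (-1)*c = 238 + c)
(2197409 + 1499914)/E(l(3)) + Z(-763)/(-3253495) = (2197409 + 1499914)/(238 + 3) - 1550*(-763)/(-3253495) = 3697323/241 + 1182650*(-1/3253495) = 3697323*(1/241) - 33790/92957 = 3697323/241 - 33790/92957 = 343683910721/22402637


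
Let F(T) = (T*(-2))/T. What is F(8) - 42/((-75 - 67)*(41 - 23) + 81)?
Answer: -1636/825 ≈ -1.9830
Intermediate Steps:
F(T) = -2 (F(T) = (-2*T)/T = -2)
F(8) - 42/((-75 - 67)*(41 - 23) + 81) = -2 - 42/((-75 - 67)*(41 - 23) + 81) = -2 - 42/(-142*18 + 81) = -2 - 42/(-2556 + 81) = -2 - 42/(-2475) = -2 - 42*(-1/2475) = -2 + 14/825 = -1636/825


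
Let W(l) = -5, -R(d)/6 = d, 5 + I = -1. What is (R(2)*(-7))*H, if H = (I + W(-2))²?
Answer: 10164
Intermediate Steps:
I = -6 (I = -5 - 1 = -6)
R(d) = -6*d
H = 121 (H = (-6 - 5)² = (-11)² = 121)
(R(2)*(-7))*H = (-6*2*(-7))*121 = -12*(-7)*121 = 84*121 = 10164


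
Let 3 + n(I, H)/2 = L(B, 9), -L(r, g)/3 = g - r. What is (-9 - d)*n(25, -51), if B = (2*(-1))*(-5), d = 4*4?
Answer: 0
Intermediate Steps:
d = 16
B = 10 (B = -2*(-5) = 10)
L(r, g) = -3*g + 3*r (L(r, g) = -3*(g - r) = -3*g + 3*r)
n(I, H) = 0 (n(I, H) = -6 + 2*(-3*9 + 3*10) = -6 + 2*(-27 + 30) = -6 + 2*3 = -6 + 6 = 0)
(-9 - d)*n(25, -51) = (-9 - 1*16)*0 = (-9 - 16)*0 = -25*0 = 0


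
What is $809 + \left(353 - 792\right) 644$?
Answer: $-281907$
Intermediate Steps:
$809 + \left(353 - 792\right) 644 = 809 - 282716 = -281907$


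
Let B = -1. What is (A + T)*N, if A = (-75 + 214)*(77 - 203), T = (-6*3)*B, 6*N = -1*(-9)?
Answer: -26244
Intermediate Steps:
N = 3/2 (N = (-1*(-9))/6 = (⅙)*9 = 3/2 ≈ 1.5000)
T = 18 (T = -6*3*(-1) = -18*(-1) = 18)
A = -17514 (A = 139*(-126) = -17514)
(A + T)*N = (-17514 + 18)*(3/2) = -17496*3/2 = -26244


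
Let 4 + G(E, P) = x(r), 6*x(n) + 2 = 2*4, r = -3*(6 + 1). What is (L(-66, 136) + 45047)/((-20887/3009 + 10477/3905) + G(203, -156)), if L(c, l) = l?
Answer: -530906801535/85288877 ≈ -6224.8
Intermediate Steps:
r = -21 (r = -3*7 = -21)
x(n) = 1 (x(n) = -⅓ + (2*4)/6 = -⅓ + (⅙)*8 = -⅓ + 4/3 = 1)
G(E, P) = -3 (G(E, P) = -4 + 1 = -3)
(L(-66, 136) + 45047)/((-20887/3009 + 10477/3905) + G(203, -156)) = (136 + 45047)/((-20887/3009 + 10477/3905) - 3) = 45183/((-20887*1/3009 + 10477*(1/3905)) - 3) = 45183/((-20887/3009 + 10477/3905) - 3) = 45183/(-50038442/11750145 - 3) = 45183/(-85288877/11750145) = 45183*(-11750145/85288877) = -530906801535/85288877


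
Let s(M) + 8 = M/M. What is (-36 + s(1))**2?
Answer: 1849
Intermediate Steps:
s(M) = -7 (s(M) = -8 + M/M = -8 + 1 = -7)
(-36 + s(1))**2 = (-36 - 7)**2 = (-43)**2 = 1849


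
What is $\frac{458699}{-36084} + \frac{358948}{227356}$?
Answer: $- \frac{22833922553}{2050978476} \approx -11.133$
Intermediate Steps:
$\frac{458699}{-36084} + \frac{358948}{227356} = 458699 \left(- \frac{1}{36084}\right) + 358948 \cdot \frac{1}{227356} = - \frac{458699}{36084} + \frac{89737}{56839} = - \frac{22833922553}{2050978476}$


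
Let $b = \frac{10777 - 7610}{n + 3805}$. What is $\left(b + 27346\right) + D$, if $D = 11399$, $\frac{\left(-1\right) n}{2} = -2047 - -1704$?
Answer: $\frac{174006962}{4491} \approx 38746.0$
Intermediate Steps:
$n = 686$ ($n = - 2 \left(-2047 - -1704\right) = - 2 \left(-2047 + 1704\right) = \left(-2\right) \left(-343\right) = 686$)
$b = \frac{3167}{4491}$ ($b = \frac{10777 - 7610}{686 + 3805} = \frac{3167}{4491} \approx 0.70519$)
$\left(b + 27346\right) + D = \left(\frac{3167}{4491} + 27346\right) + 11399 = \frac{122814053}{4491} + 11399 = \frac{174006962}{4491}$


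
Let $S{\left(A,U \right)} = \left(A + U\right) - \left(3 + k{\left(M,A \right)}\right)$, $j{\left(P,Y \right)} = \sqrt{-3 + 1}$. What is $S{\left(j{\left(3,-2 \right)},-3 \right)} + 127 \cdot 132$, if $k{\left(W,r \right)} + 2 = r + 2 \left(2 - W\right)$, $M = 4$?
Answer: $16764$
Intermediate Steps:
$k{\left(W,r \right)} = 2 + r - 2 W$ ($k{\left(W,r \right)} = -2 + \left(r + 2 \left(2 - W\right)\right) = -2 - \left(-4 - r + 2 W\right) = -2 + \left(4 + r - 2 W\right) = 2 + r - 2 W$)
$j{\left(P,Y \right)} = i \sqrt{2}$ ($j{\left(P,Y \right)} = \sqrt{-2} = i \sqrt{2}$)
$S{\left(A,U \right)} = 3 + U$ ($S{\left(A,U \right)} = \left(A + U\right) - \left(5 - 8 + A\right) = \left(A + U\right) - \left(-3 + A\right) = 3 + U$)
$S{\left(j{\left(3,-2 \right)},-3 \right)} + 127 \cdot 132 = \left(3 - 3\right) + 127 \cdot 132 = 0 + 16764 = 16764$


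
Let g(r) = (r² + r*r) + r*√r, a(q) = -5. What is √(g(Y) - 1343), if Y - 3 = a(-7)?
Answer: √(-1335 - 2*I*√2) ≈ 0.0387 - 36.538*I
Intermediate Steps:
Y = -2 (Y = 3 - 5 = -2)
g(r) = r^(3/2) + 2*r² (g(r) = (r² + r²) + r^(3/2) = 2*r² + r^(3/2) = r^(3/2) + 2*r²)
√(g(Y) - 1343) = √(((-2)^(3/2) + 2*(-2)²) - 1343) = √((-2*I*√2 + 2*4) - 1343) = √((-2*I*√2 + 8) - 1343) = √((8 - 2*I*√2) - 1343) = √(-1335 - 2*I*√2)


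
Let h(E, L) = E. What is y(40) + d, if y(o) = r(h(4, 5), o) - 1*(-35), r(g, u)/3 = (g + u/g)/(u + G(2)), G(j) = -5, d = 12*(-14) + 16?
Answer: -579/5 ≈ -115.80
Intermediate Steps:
d = -152 (d = -168 + 16 = -152)
r(g, u) = 3*(g + u/g)/(-5 + u) (r(g, u) = 3*((g + u/g)/(u - 5)) = 3*((g + u/g)/(-5 + u)) = 3*(g + u/g)/(-5 + u))
y(o) = 35 + 3*(16 + o)/(4*(-5 + o)) (y(o) = 3*(o + 4**2)/(4*(-5 + o)) - 1*(-35) = 3*(1/4)*(o + 16)/(-5 + o) + 35 = 3*(1/4)*(16 + o)/(-5 + o) + 35 = 3*(16 + o)/(4*(-5 + o)) + 35 = 35 + 3*(16 + o)/(4*(-5 + o)))
y(40) + d = (-652 + 143*40)/(4*(-5 + 40)) - 152 = (1/4)*(-652 + 5720)/35 - 152 = (1/4)*(1/35)*5068 - 152 = 181/5 - 152 = -579/5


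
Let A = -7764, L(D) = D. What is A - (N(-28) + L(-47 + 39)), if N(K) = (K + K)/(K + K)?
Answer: -7757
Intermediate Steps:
N(K) = 1 (N(K) = (2*K)/((2*K)) = (2*K)*(1/(2*K)) = 1)
A - (N(-28) + L(-47 + 39)) = -7764 - (1 + (-47 + 39)) = -7764 - (1 - 8) = -7764 - 1*(-7) = -7764 + 7 = -7757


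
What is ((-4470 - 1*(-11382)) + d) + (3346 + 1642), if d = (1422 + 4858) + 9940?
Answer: 28120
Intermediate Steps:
d = 16220 (d = 6280 + 9940 = 16220)
((-4470 - 1*(-11382)) + d) + (3346 + 1642) = ((-4470 - 1*(-11382)) + 16220) + (3346 + 1642) = ((-4470 + 11382) + 16220) + 4988 = (6912 + 16220) + 4988 = 23132 + 4988 = 28120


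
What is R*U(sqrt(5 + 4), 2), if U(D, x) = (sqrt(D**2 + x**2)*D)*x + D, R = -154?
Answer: -462 - 924*sqrt(13) ≈ -3793.5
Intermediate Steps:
U(D, x) = D + D*x*sqrt(D**2 + x**2) (U(D, x) = (D*sqrt(D**2 + x**2))*x + D = D*x*sqrt(D**2 + x**2) + D = D + D*x*sqrt(D**2 + x**2))
R*U(sqrt(5 + 4), 2) = -154*sqrt(5 + 4)*(1 + 2*sqrt((sqrt(5 + 4))**2 + 2**2)) = -154*sqrt(9)*(1 + 2*sqrt((sqrt(9))**2 + 4)) = -462*(1 + 2*sqrt(3**2 + 4)) = -462*(1 + 2*sqrt(9 + 4)) = -462*(1 + 2*sqrt(13)) = -154*(3 + 6*sqrt(13)) = -462 - 924*sqrt(13)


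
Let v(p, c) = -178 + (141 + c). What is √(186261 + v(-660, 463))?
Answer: 3*√20743 ≈ 432.07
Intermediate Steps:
v(p, c) = -37 + c
√(186261 + v(-660, 463)) = √(186261 + (-37 + 463)) = √(186261 + 426) = √186687 = 3*√20743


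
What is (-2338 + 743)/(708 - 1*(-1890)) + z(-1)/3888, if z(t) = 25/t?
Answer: -1044385/1683504 ≈ -0.62036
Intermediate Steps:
(-2338 + 743)/(708 - 1*(-1890)) + z(-1)/3888 = (-2338 + 743)/(708 - 1*(-1890)) + (25/(-1))/3888 = -1595/(708 + 1890) + (25*(-1))*(1/3888) = -1595/2598 - 25*1/3888 = -1595*1/2598 - 25/3888 = -1595/2598 - 25/3888 = -1044385/1683504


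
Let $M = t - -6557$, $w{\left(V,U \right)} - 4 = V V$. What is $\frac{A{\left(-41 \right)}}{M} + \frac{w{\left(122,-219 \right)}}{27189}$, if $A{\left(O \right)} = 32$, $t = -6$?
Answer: $\frac{98401336}{178115139} \approx 0.55246$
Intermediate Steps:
$w{\left(V,U \right)} = 4 + V^{2}$ ($w{\left(V,U \right)} = 4 + V V = 4 + V^{2}$)
$M = 6551$ ($M = -6 - -6557 = -6 + 6557 = 6551$)
$\frac{A{\left(-41 \right)}}{M} + \frac{w{\left(122,-219 \right)}}{27189} = \frac{32}{6551} + \frac{4 + 122^{2}}{27189} = 32 \cdot \frac{1}{6551} + \left(4 + 14884\right) \frac{1}{27189} = \frac{32}{6551} + 14888 \cdot \frac{1}{27189} = \frac{32}{6551} + \frac{14888}{27189} = \frac{98401336}{178115139}$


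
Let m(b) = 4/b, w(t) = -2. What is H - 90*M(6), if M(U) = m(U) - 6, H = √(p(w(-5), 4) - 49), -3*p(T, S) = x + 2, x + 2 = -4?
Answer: 480 + I*√429/3 ≈ 480.0 + 6.9041*I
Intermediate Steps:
x = -6 (x = -2 - 4 = -6)
p(T, S) = 4/3 (p(T, S) = -(-6 + 2)/3 = -⅓*(-4) = 4/3)
H = I*√429/3 (H = √(4/3 - 49) = √(-143/3) = I*√429/3 ≈ 6.9041*I)
M(U) = -6 + 4/U (M(U) = 4/U - 6 = -6 + 4/U)
H - 90*M(6) = I*√429/3 - 90*(-6 + 4/6) = I*√429/3 - 90*(-6 + 4*(⅙)) = I*√429/3 - 90*(-6 + ⅔) = I*√429/3 - 90*(-16/3) = I*√429/3 + 480 = 480 + I*√429/3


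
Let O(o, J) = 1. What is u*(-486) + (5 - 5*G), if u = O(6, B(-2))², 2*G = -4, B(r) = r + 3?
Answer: -471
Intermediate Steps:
B(r) = 3 + r
G = -2 (G = (½)*(-4) = -2)
u = 1 (u = 1² = 1)
u*(-486) + (5 - 5*G) = 1*(-486) + (5 - 5*(-2)) = -486 + (5 + 10) = -486 + 15 = -471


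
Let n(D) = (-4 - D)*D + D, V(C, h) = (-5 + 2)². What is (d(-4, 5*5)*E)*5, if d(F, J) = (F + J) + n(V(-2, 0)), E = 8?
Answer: -3480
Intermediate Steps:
V(C, h) = 9 (V(C, h) = (-3)² = 9)
n(D) = D + D*(-4 - D) (n(D) = D*(-4 - D) + D = D + D*(-4 - D))
d(F, J) = -108 + F + J (d(F, J) = (F + J) - 1*9*(3 + 9) = (F + J) - 1*9*12 = (F + J) - 108 = -108 + F + J)
(d(-4, 5*5)*E)*5 = ((-108 - 4 + 5*5)*8)*5 = ((-108 - 4 + 25)*8)*5 = -87*8*5 = -696*5 = -3480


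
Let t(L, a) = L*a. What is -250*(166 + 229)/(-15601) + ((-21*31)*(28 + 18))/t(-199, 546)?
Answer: 266589763/40359787 ≈ 6.6053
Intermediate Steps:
-250*(166 + 229)/(-15601) + ((-21*31)*(28 + 18))/t(-199, 546) = -250*(166 + 229)/(-15601) + ((-21*31)*(28 + 18))/((-199*546)) = -250*395*(-1/15601) - 651*46/(-108654) = -98750*(-1/15601) - 29946*(-1/108654) = 98750/15601 + 713/2587 = 266589763/40359787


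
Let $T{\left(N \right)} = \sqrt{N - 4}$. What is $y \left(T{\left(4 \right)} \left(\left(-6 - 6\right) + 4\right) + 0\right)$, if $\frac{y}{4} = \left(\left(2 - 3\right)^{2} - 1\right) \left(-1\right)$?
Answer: $0$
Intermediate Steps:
$T{\left(N \right)} = \sqrt{-4 + N}$
$y = 0$ ($y = 4 \left(\left(2 - 3\right)^{2} - 1\right) \left(-1\right) = 4 \left(\left(-1\right)^{2} - 1\right) \left(-1\right) = 4 \left(1 - 1\right) \left(-1\right) = 4 \cdot 0 \left(-1\right) = 4 \cdot 0 = 0$)
$y \left(T{\left(4 \right)} \left(\left(-6 - 6\right) + 4\right) + 0\right) = 0 \left(\sqrt{-4 + 4} \left(\left(-6 - 6\right) + 4\right) + 0\right) = 0 \left(\sqrt{0} \left(-12 + 4\right) + 0\right) = 0 \left(0 \left(-8\right) + 0\right) = 0 \left(0 + 0\right) = 0 \cdot 0 = 0$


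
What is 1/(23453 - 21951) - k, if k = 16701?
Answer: -25084901/1502 ≈ -16701.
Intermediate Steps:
1/(23453 - 21951) - k = 1/(23453 - 21951) - 1*16701 = 1/1502 - 16701 = -25084901/1502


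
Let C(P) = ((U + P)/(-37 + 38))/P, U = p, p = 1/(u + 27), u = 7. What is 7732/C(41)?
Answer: 10778408/1395 ≈ 7726.5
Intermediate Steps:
p = 1/34 (p = 1/(7 + 27) = 1/34 ≈ 0.029412)
U = 1/34 ≈ 0.029412
C(P) = (1/34 + P)/P (C(P) = ((1/34 + P)/(-37 + 38))/P = ((1/34 + P)/1)/P = ((1/34 + P)*1)/P = (1/34 + P)/P)
7732/C(41) = 7732/(((1/34 + 41)/41)) = 7732/(((1/41)*(1395/34))) = 7732/(1395/1394) = 7732*(1394/1395) = 10778408/1395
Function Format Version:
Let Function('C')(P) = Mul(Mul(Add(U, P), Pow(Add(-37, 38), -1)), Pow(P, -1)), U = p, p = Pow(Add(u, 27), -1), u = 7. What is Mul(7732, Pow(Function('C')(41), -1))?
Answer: Rational(10778408, 1395) ≈ 7726.5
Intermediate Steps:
p = Rational(1, 34) (p = Pow(Add(7, 27), -1) = Pow(34, -1) = Rational(1, 34) ≈ 0.029412)
U = Rational(1, 34) ≈ 0.029412
Function('C')(P) = Mul(Pow(P, -1), Add(Rational(1, 34), P)) (Function('C')(P) = Mul(Mul(Add(Rational(1, 34), P), Pow(Add(-37, 38), -1)), Pow(P, -1)) = Mul(Mul(Add(Rational(1, 34), P), Pow(1, -1)), Pow(P, -1)) = Mul(Mul(Add(Rational(1, 34), P), 1), Pow(P, -1)) = Mul(Add(Rational(1, 34), P), Pow(P, -1)) = Mul(Pow(P, -1), Add(Rational(1, 34), P)))
Mul(7732, Pow(Function('C')(41), -1)) = Mul(7732, Pow(Mul(Pow(41, -1), Add(Rational(1, 34), 41)), -1)) = Mul(7732, Pow(Mul(Rational(1, 41), Rational(1395, 34)), -1)) = Mul(7732, Pow(Rational(1395, 1394), -1)) = Mul(7732, Rational(1394, 1395)) = Rational(10778408, 1395)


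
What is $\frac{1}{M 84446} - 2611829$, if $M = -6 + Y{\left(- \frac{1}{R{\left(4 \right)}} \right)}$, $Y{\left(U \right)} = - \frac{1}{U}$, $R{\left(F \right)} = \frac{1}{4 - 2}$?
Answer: $- \frac{1213071814538}{464453} \approx -2.6118 \cdot 10^{6}$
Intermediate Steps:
$R{\left(F \right)} = \frac{1}{2}$
$M = - \frac{11}{2}$ ($M = -6 - \frac{1}{\left(-1\right) \frac{1}{\frac{1}{2}}} = -6 - \frac{1}{\left(-1\right) 2} = -6 - \frac{1}{-2} = -6 - - \frac{1}{2} = -6 + \frac{1}{2} = - \frac{11}{2} \approx -5.5$)
$\frac{1}{M 84446} - 2611829 = \frac{1}{\left(- \frac{11}{2}\right) 84446} - 2611829 = \frac{1}{-464453} - 2611829 = - \frac{1}{464453} - 2611829 = - \frac{1213071814538}{464453}$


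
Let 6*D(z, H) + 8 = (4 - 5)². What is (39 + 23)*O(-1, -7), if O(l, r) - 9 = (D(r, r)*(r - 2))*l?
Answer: -93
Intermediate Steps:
D(z, H) = -7/6 (D(z, H) = -4/3 + (4 - 5)²/6 = -4/3 + (⅙)*(-1)² = -4/3 + (⅙)*1 = -4/3 + ⅙ = -7/6)
O(l, r) = 9 + l*(7/3 - 7*r/6) (O(l, r) = 9 + (-7*(r - 2)/6)*l = 9 + (-7*(-2 + r)/6)*l = 9 + (7/3 - 7*r/6)*l = 9 + l*(7/3 - 7*r/6))
(39 + 23)*O(-1, -7) = (39 + 23)*(9 + (7/3)*(-1) - 7/6*(-1)*(-7)) = 62*(9 - 7/3 - 49/6) = 62*(-3/2) = -93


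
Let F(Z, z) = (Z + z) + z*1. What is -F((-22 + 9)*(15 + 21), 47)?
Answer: 374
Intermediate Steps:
F(Z, z) = Z + 2*z (F(Z, z) = (Z + z) + z = Z + 2*z)
-F((-22 + 9)*(15 + 21), 47) = -((-22 + 9)*(15 + 21) + 2*47) = -(-13*36 + 94) = -(-468 + 94) = -1*(-374) = 374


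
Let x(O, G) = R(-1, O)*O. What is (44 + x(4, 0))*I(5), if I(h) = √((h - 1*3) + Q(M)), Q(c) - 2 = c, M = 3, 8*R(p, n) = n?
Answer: 46*√7 ≈ 121.70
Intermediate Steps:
R(p, n) = n/8
x(O, G) = O²/8 (x(O, G) = (O/8)*O = O²/8)
Q(c) = 2 + c
I(h) = √(2 + h) (I(h) = √((h - 1*3) + (2 + 3)) = √((h - 3) + 5) = √((-3 + h) + 5) = √(2 + h))
(44 + x(4, 0))*I(5) = (44 + (⅛)*4²)*√(2 + 5) = (44 + (⅛)*16)*√7 = (44 + 2)*√7 = 46*√7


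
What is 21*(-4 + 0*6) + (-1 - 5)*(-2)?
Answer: -72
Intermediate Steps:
21*(-4 + 0*6) + (-1 - 5)*(-2) = 21*(-4 + 0) - 6*(-2) = 21*(-4) + 12 = -84 + 12 = -72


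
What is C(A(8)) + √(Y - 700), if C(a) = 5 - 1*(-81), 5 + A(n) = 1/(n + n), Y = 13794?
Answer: 86 + √13094 ≈ 200.43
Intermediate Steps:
A(n) = -5 + 1/(2*n) (A(n) = -5 + 1/(n + n) = -5 + 1/(2*n))
C(a) = 86 (C(a) = 5 + 81 = 86)
C(A(8)) + √(Y - 700) = 86 + √(13794 - 700) = 86 + √13094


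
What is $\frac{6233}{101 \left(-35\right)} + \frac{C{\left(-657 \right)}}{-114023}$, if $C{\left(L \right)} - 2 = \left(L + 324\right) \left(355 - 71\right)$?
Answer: $- \frac{7681641}{8225945} \approx -0.93383$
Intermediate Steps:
$C{\left(L \right)} = 92018 + 284 L$ ($C{\left(L \right)} = 2 + \left(L + 324\right) \left(355 - 71\right) = 2 + \left(324 + L\right) 284 = 2 + \left(92016 + 284 L\right) = 92018 + 284 L$)
$\frac{6233}{101 \left(-35\right)} + \frac{C{\left(-657 \right)}}{-114023} = \frac{6233}{101 \left(-35\right)} + \frac{92018 + 284 \left(-657\right)}{-114023} = \frac{6233}{-3535} + \left(92018 - 186588\right) \left(- \frac{1}{114023}\right) = 6233 \left(- \frac{1}{3535}\right) - - \frac{1930}{2327} = - \frac{6233}{3535} + \frac{1930}{2327} = - \frac{7681641}{8225945}$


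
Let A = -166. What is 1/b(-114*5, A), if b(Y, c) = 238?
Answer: 1/238 ≈ 0.0042017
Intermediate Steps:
1/b(-114*5, A) = 1/238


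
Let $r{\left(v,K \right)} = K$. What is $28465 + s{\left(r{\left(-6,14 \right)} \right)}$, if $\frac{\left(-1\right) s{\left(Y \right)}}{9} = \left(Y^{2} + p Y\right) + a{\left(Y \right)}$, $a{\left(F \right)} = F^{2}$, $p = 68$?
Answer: $16369$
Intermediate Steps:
$s{\left(Y \right)} = - 612 Y - 18 Y^{2}$ ($s{\left(Y \right)} = - 9 \left(\left(Y^{2} + 68 Y\right) + Y^{2}\right) = - 9 \left(2 Y^{2} + 68 Y\right) = - 612 Y - 18 Y^{2}$)
$28465 + s{\left(r{\left(-6,14 \right)} \right)} = 28465 + 18 \cdot 14 \left(-34 - 14\right) = 28465 + 18 \cdot 14 \left(-48\right) = 28465 - 12096 = 16369$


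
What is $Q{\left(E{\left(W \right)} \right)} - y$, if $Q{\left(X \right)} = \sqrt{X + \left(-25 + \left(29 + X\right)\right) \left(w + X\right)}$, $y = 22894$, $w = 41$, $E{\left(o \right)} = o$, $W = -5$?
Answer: $-22894 + i \sqrt{41} \approx -22894.0 + 6.4031 i$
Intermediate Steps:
$Q{\left(X \right)} = \sqrt{X + \left(4 + X\right) \left(41 + X\right)}$ ($Q{\left(X \right)} = \sqrt{X + \left(-25 + \left(29 + X\right)\right) \left(41 + X\right)} = \sqrt{X + \left(4 + X\right) \left(41 + X\right)}$)
$Q{\left(E{\left(W \right)} \right)} - y = \sqrt{164 + \left(-5\right)^{2} + 46 \left(-5\right)} - 22894 = \sqrt{164 + 25 - 230} - 22894 = \sqrt{-41} - 22894 = i \sqrt{41} - 22894 = -22894 + i \sqrt{41}$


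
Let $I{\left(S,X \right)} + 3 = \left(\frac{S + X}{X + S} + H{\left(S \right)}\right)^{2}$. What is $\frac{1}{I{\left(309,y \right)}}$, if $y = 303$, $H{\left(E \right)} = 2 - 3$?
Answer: $- \frac{1}{3} \approx -0.33333$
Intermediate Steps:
$H{\left(E \right)} = -1$
$I{\left(S,X \right)} = -3$ ($I{\left(S,X \right)} = -3 + \left(\frac{S + X}{X + S} - 1\right)^{2} = -3 + \left(\frac{S + X}{S + X} - 1\right)^{2} = -3 + \left(1 - 1\right)^{2} = -3 + 0^{2} = -3 + 0 = -3$)
$\frac{1}{I{\left(309,y \right)}} = \frac{1}{-3} = - \frac{1}{3}$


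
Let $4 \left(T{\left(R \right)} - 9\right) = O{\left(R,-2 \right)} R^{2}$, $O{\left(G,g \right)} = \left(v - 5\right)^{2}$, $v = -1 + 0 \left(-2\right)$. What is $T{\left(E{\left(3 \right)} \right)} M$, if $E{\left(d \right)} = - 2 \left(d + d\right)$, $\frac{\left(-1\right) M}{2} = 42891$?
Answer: $-111945510$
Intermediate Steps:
$M = -85782$ ($M = \left(-2\right) 42891 = -85782$)
$v = -1$ ($v = -1 + 0 = -1$)
$E{\left(d \right)} = - 4 d$ ($E{\left(d \right)} = - 2 \cdot 2 d = - 4 d$)
$O{\left(G,g \right)} = 36$ ($O{\left(G,g \right)} = \left(-1 - 5\right)^{2} = \left(-6\right)^{2} = 36$)
$T{\left(R \right)} = 9 + 9 R^{2}$ ($T{\left(R \right)} = 9 + \frac{36 R^{2}}{4} = 9 + 9 R^{2}$)
$T{\left(E{\left(3 \right)} \right)} M = \left(9 + 9 \left(\left(-4\right) 3\right)^{2}\right) \left(-85782\right) = \left(9 + 9 \left(-12\right)^{2}\right) \left(-85782\right) = \left(9 + 9 \cdot 144\right) \left(-85782\right) = \left(9 + 1296\right) \left(-85782\right) = 1305 \left(-85782\right) = -111945510$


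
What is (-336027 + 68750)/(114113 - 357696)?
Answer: 267277/243583 ≈ 1.0973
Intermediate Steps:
(-336027 + 68750)/(114113 - 357696) = -267277/(-243583) = -267277*(-1/243583) = 267277/243583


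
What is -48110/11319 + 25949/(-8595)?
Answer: -235740727/32428935 ≈ -7.2695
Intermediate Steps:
-48110/11319 + 25949/(-8595) = -48110*1/11319 + 25949*(-1/8595) = -48110/11319 - 25949/8595 = -235740727/32428935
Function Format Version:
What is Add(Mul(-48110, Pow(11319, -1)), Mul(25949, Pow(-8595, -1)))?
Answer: Rational(-235740727, 32428935) ≈ -7.2695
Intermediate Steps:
Add(Mul(-48110, Pow(11319, -1)), Mul(25949, Pow(-8595, -1))) = Add(Mul(-48110, Rational(1, 11319)), Mul(25949, Rational(-1, 8595))) = Add(Rational(-48110, 11319), Rational(-25949, 8595)) = Rational(-235740727, 32428935)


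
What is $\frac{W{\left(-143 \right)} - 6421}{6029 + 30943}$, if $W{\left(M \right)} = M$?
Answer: $- \frac{547}{3081} \approx -0.17754$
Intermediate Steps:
$\frac{W{\left(-143 \right)} - 6421}{6029 + 30943} = \frac{-143 - 6421}{6029 + 30943} = - \frac{6564}{36972} = \left(-6564\right) \frac{1}{36972} = - \frac{547}{3081}$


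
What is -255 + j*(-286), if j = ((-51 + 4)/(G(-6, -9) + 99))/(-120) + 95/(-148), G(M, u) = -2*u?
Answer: -1446079/19980 ≈ -72.376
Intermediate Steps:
j = -331711/519480 (j = ((-51 + 4)/(-2*(-9) + 99))/(-120) + 95/(-148) = -47/(18 + 99)*(-1/120) + 95*(-1/148) = -47/117*(-1/120) - 95/148 = 47/14040 - 95/148 = -331711/519480 ≈ -0.63854)
-255 + j*(-286) = -255 - 331711/519480*(-286) = -255 + 3648821/19980 = -1446079/19980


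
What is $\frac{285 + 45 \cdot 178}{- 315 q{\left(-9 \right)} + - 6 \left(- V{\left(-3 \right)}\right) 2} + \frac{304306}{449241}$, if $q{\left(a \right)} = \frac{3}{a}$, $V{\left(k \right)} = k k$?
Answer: $\frac{1263757091}{31896111} \approx 39.621$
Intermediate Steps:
$V{\left(k \right)} = k^{2}$
$\frac{285 + 45 \cdot 178}{- 315 q{\left(-9 \right)} + - 6 \left(- V{\left(-3 \right)}\right) 2} + \frac{304306}{449241} = \frac{285 + 45 \cdot 178}{- 315 \frac{3}{-9} + - 6 \left(- \left(-3\right)^{2}\right) 2} + \frac{304306}{449241} = \frac{285 + 8010}{- 315 \cdot 3 \left(- \frac{1}{9}\right) + - 6 \left(\left(-1\right) 9\right) 2} + 304306 \cdot \frac{1}{449241} = \frac{8295}{\left(-315\right) \left(- \frac{1}{3}\right) + \left(-6\right) \left(-9\right) 2} + \frac{304306}{449241} = \frac{8295}{105 + 54 \cdot 2} + \frac{304306}{449241} = \frac{8295}{105 + 108} + \frac{304306}{449241} = \frac{8295}{213} + \frac{304306}{449241} = 8295 \cdot \frac{1}{213} + \frac{304306}{449241} = \frac{2765}{71} + \frac{304306}{449241} = \frac{1263757091}{31896111}$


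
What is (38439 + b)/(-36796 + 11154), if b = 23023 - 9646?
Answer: -25908/12821 ≈ -2.0207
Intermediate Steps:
b = 13377
(38439 + b)/(-36796 + 11154) = (38439 + 13377)/(-36796 + 11154) = 51816/(-25642) = 51816*(-1/25642) = -25908/12821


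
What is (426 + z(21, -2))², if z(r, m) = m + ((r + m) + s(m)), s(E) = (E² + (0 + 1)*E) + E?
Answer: 196249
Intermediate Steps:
s(E) = E² + 2*E (s(E) = (E² + 1*E) + E = (E² + E) + E = (E + E²) + E = E² + 2*E)
z(r, m) = r + 2*m + m*(2 + m) (z(r, m) = m + ((r + m) + m*(2 + m)) = m + ((m + r) + m*(2 + m)) = m + (m + r + m*(2 + m)) = r + 2*m + m*(2 + m))
(426 + z(21, -2))² = (426 + (21 + (-2)² + 4*(-2)))² = (426 + (21 + 4 - 8))² = (426 + 17)² = 443² = 196249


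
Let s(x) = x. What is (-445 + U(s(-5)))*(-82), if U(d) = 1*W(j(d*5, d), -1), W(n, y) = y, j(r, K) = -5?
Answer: 36572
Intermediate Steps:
U(d) = -1 (U(d) = 1*(-1) = -1)
(-445 + U(s(-5)))*(-82) = (-445 - 1)*(-82) = -446*(-82) = 36572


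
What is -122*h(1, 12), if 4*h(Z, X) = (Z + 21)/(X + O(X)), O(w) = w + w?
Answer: -671/36 ≈ -18.639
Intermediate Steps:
O(w) = 2*w
h(Z, X) = (21 + Z)/(12*X) (h(Z, X) = ((Z + 21)/(X + 2*X))/4 = ((21 + Z)/((3*X)))/4 = ((21 + Z)*(1/(3*X)))/4 = ((21 + Z)/(3*X))/4 = (21 + Z)/(12*X))
-122*h(1, 12) = -61*(21 + 1)/(6*12) = -61*22/(6*12) = -122*11/72 = -671/36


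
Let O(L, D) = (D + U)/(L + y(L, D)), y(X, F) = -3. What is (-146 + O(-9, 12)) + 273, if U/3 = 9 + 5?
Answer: 245/2 ≈ 122.50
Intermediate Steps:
U = 42 (U = 3*(9 + 5) = 3*14 = 42)
O(L, D) = (42 + D)/(-3 + L) (O(L, D) = (D + 42)/(L - 3) = (42 + D)/(-3 + L))
(-146 + O(-9, 12)) + 273 = (-146 + (42 + 12)/(-3 - 9)) + 273 = (-146 + 54/(-12)) + 273 = (-146 - 1/12*54) + 273 = (-146 - 9/2) + 273 = -301/2 + 273 = 245/2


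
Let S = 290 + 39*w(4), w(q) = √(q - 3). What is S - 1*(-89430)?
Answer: 89759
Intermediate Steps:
w(q) = √(-3 + q)
S = 329 (S = 290 + 39*√(-3 + 4) = 290 + 39*√1 = 290 + 39*1 = 290 + 39 = 329)
S - 1*(-89430) = 329 - 1*(-89430) = 329 + 89430 = 89759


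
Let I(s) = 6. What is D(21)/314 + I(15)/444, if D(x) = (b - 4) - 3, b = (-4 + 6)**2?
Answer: 23/5809 ≈ 0.0039594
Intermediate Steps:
b = 4 (b = 2**2 = 4)
D(x) = -3 (D(x) = (4 - 4) - 3 = 0 - 3 = -3)
D(21)/314 + I(15)/444 = -3/314 + 6/444 = -3*1/314 + 6*(1/444) = -3/314 + 1/74 = 23/5809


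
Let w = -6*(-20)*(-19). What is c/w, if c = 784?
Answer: -98/285 ≈ -0.34386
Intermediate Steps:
w = -2280 (w = 120*(-19) = -2280)
c/w = 784/(-2280) = 784*(-1/2280) = -98/285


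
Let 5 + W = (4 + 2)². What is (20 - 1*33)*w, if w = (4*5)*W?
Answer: -8060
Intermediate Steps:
W = 31 (W = -5 + (4 + 2)² = -5 + 6² = -5 + 36 = 31)
w = 620 (w = (4*5)*31 = 20*31 = 620)
(20 - 1*33)*w = (20 - 1*33)*620 = (20 - 33)*620 = -13*620 = -8060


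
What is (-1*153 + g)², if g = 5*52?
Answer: 11449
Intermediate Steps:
g = 260
(-1*153 + g)² = (-1*153 + 260)² = (-153 + 260)² = 107² = 11449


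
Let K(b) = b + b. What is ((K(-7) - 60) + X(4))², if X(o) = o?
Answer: 4900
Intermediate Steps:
K(b) = 2*b
((K(-7) - 60) + X(4))² = ((2*(-7) - 60) + 4)² = ((-14 - 60) + 4)² = (-74 + 4)² = (-70)² = 4900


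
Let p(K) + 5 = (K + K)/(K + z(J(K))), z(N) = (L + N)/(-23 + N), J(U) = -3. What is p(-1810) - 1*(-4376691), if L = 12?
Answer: 206006327454/47069 ≈ 4.3767e+6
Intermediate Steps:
z(N) = (12 + N)/(-23 + N)
p(K) = -5 + 2*K/(-9/26 + K) (p(K) = -5 + (K + K)/(K + (12 - 3)/(-23 - 3)) = -5 + (2*K)/(K + 9/(-26)) = -5 + (2*K)/(K - 1/26*9) = -5 + (2*K)/(K - 9/26) = -5 + (2*K)/(-9/26 + K) = -5 + 2*K/(-9/26 + K))
p(-1810) - 1*(-4376691) = 3*(15 - 26*(-1810))/(-9 + 26*(-1810)) - 1*(-4376691) = 3*(15 + 47060)/(-9 - 47060) + 4376691 = 3*47075/(-47069) + 4376691 = 3*(-1/47069)*47075 + 4376691 = -141225/47069 + 4376691 = 206006327454/47069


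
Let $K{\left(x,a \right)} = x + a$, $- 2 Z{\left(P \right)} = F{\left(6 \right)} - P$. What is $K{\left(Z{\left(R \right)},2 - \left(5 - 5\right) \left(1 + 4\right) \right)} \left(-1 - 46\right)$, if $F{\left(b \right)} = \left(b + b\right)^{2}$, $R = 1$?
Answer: $\frac{6533}{2} \approx 3266.5$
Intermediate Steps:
$F{\left(b \right)} = 4 b^{2}$ ($F{\left(b \right)} = \left(2 b\right)^{2} = 4 b^{2}$)
$Z{\left(P \right)} = -72 + \frac{P}{2}$ ($Z{\left(P \right)} = - \frac{4 \cdot 6^{2} - P}{2} = - \frac{4 \cdot 36 - P}{2} = - \frac{144 - P}{2} = -72 + \frac{P}{2}$)
$K{\left(x,a \right)} = a + x$
$K{\left(Z{\left(R \right)},2 - \left(5 - 5\right) \left(1 + 4\right) \right)} \left(-1 - 46\right) = \left(\left(2 - \left(5 - 5\right) \left(1 + 4\right)\right) + \left(-72 + \frac{1}{2} \cdot 1\right)\right) \left(-1 - 46\right) = \left(\left(2 - 0 \cdot 5\right) + \left(-72 + \frac{1}{2}\right)\right) \left(-47\right) = \left(\left(2 - 0\right) - \frac{143}{2}\right) \left(-47\right) = \left(\left(2 + 0\right) - \frac{143}{2}\right) \left(-47\right) = \left(2 - \frac{143}{2}\right) \left(-47\right) = \left(- \frac{139}{2}\right) \left(-47\right) = \frac{6533}{2}$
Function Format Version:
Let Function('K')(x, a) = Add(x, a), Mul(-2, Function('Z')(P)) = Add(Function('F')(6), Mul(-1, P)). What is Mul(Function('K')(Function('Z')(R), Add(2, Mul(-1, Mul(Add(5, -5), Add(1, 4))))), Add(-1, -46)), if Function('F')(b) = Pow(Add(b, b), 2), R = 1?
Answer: Rational(6533, 2) ≈ 3266.5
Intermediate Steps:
Function('F')(b) = Mul(4, Pow(b, 2)) (Function('F')(b) = Pow(Mul(2, b), 2) = Mul(4, Pow(b, 2)))
Function('Z')(P) = Add(-72, Mul(Rational(1, 2), P)) (Function('Z')(P) = Mul(Rational(-1, 2), Add(Mul(4, Pow(6, 2)), Mul(-1, P))) = Mul(Rational(-1, 2), Add(Mul(4, 36), Mul(-1, P))) = Mul(Rational(-1, 2), Add(144, Mul(-1, P))) = Add(-72, Mul(Rational(1, 2), P)))
Function('K')(x, a) = Add(a, x)
Mul(Function('K')(Function('Z')(R), Add(2, Mul(-1, Mul(Add(5, -5), Add(1, 4))))), Add(-1, -46)) = Mul(Add(Add(2, Mul(-1, Mul(Add(5, -5), Add(1, 4)))), Add(-72, Mul(Rational(1, 2), 1))), Add(-1, -46)) = Mul(Add(Add(2, Mul(-1, Mul(0, 5))), Add(-72, Rational(1, 2))), -47) = Mul(Add(Add(2, Mul(-1, 0)), Rational(-143, 2)), -47) = Mul(Add(Add(2, 0), Rational(-143, 2)), -47) = Mul(Add(2, Rational(-143, 2)), -47) = Mul(Rational(-139, 2), -47) = Rational(6533, 2)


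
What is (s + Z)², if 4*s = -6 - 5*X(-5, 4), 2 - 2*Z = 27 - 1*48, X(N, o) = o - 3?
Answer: 1225/16 ≈ 76.563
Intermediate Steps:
X(N, o) = -3 + o
Z = 23/2 (Z = 1 - (27 - 1*48)/2 = 1 - (27 - 48)/2 = 1 - ½*(-21) = 1 + 21/2 = 23/2 ≈ 11.500)
s = -11/4 (s = (-6 - 5*(-3 + 4))/4 = (-6 - 5*1)/4 = (-6 - 5)/4 = (¼)*(-11) = -11/4 ≈ -2.7500)
(s + Z)² = (-11/4 + 23/2)² = (35/4)² = 1225/16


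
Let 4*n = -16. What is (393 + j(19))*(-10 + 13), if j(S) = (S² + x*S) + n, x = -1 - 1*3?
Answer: 2022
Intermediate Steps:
x = -4 (x = -1 - 3 = -4)
n = -4 (n = (¼)*(-16) = -4)
j(S) = -4 + S² - 4*S (j(S) = (S² - 4*S) - 4 = -4 + S² - 4*S)
(393 + j(19))*(-10 + 13) = (393 + (-4 + 19² - 4*19))*(-10 + 13) = (393 + (-4 + 361 - 76))*3 = (393 + 281)*3 = 674*3 = 2022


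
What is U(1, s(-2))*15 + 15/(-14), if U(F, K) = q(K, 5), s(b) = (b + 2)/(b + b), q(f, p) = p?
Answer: 1035/14 ≈ 73.929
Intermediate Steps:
s(b) = (2 + b)/(2*b) (s(b) = (2 + b)/((2*b)) = (2 + b)*(1/(2*b)) = (2 + b)/(2*b))
U(F, K) = 5
U(1, s(-2))*15 + 15/(-14) = 5*15 + 15/(-14) = 75 + 15*(-1/14) = 75 - 15/14 = 1035/14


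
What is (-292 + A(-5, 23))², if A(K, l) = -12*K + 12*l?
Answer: 1936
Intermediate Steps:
(-292 + A(-5, 23))² = (-292 + (-12*(-5) + 12*23))² = (-292 + (60 + 276))² = (-292 + 336)² = 44² = 1936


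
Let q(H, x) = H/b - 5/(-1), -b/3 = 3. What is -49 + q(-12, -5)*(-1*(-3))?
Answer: -30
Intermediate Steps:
b = -9 (b = -3*3 = -9)
q(H, x) = 5 - H/9 (q(H, x) = H/(-9) - 5/(-1) = H*(-⅑) - 5*(-1) = -H/9 + 5 = 5 - H/9)
-49 + q(-12, -5)*(-1*(-3)) = -49 + (5 - ⅑*(-12))*(-1*(-3)) = -49 + (5 + 4/3)*3 = -49 + (19/3)*3 = -49 + 19 = -30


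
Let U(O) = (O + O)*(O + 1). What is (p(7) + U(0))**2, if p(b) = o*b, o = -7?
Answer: 2401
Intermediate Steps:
p(b) = -7*b
U(O) = 2*O*(1 + O) (U(O) = (2*O)*(1 + O) = 2*O*(1 + O))
(p(7) + U(0))**2 = (-7*7 + 2*0*(1 + 0))**2 = (-49 + 2*0*1)**2 = (-49 + 0)**2 = (-49)**2 = 2401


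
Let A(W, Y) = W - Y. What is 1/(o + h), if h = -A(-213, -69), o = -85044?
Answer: -1/84900 ≈ -1.1779e-5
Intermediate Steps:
h = 144 (h = -(-213 - 1*(-69)) = -(-213 + 69) = -1*(-144) = 144)
1/(o + h) = 1/(-85044 + 144) = 1/(-84900) = -1/84900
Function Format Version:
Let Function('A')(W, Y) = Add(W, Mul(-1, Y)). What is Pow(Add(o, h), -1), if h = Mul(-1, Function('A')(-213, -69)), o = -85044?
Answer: Rational(-1, 84900) ≈ -1.1779e-5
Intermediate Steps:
h = 144 (h = Mul(-1, Add(-213, Mul(-1, -69))) = Mul(-1, Add(-213, 69)) = Mul(-1, -144) = 144)
Pow(Add(o, h), -1) = Pow(Add(-85044, 144), -1) = Pow(-84900, -1) = Rational(-1, 84900)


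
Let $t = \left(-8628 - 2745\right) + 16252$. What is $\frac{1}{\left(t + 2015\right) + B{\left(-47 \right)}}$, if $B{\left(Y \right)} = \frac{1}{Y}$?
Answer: $\frac{47}{324017} \approx 0.00014505$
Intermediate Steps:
$t = 4879$ ($t = -11373 + 16252 = 4879$)
$\frac{1}{\left(t + 2015\right) + B{\left(-47 \right)}} = \frac{1}{\left(4879 + 2015\right) + \frac{1}{-47}} = \frac{1}{6894 - \frac{1}{47}} = \frac{1}{\frac{324017}{47}} = \frac{47}{324017}$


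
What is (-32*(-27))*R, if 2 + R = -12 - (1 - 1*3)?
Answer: -10368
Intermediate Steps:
R = -12 (R = -2 + (-12 - (1 - 1*3)) = -2 + (-12 - (1 - 3)) = -2 + (-12 - 1*(-2)) = -2 + (-12 + 2) = -2 - 10 = -12)
(-32*(-27))*R = -32*(-27)*(-12) = 864*(-12) = -10368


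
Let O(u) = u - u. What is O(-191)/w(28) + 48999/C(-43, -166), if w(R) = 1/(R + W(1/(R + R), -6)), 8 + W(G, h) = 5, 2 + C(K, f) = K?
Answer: -16333/15 ≈ -1088.9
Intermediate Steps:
C(K, f) = -2 + K
W(G, h) = -3 (W(G, h) = -8 + 5 = -3)
w(R) = 1/(-3 + R) (w(R) = 1/(R - 3) = 1/(-3 + R))
O(u) = 0
O(-191)/w(28) + 48999/C(-43, -166) = 0/(1/(-3 + 28)) + 48999/(-2 - 43) = 0/(1/25) + 48999/(-45) = 0/(1/25) + 48999*(-1/45) = 0*25 - 16333/15 = 0 - 16333/15 = -16333/15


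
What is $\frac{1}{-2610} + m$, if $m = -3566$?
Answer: $- \frac{9307261}{2610} \approx -3566.0$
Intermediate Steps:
$\frac{1}{-2610} + m = \frac{1}{-2610} - 3566 = - \frac{1}{2610} - 3566 = - \frac{9307261}{2610}$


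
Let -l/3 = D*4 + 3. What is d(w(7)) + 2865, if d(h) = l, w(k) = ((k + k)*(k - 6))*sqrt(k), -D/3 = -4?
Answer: 2712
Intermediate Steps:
D = 12 (D = -3*(-4) = 12)
w(k) = 2*k**(3/2)*(-6 + k) (w(k) = ((2*k)*(-6 + k))*sqrt(k) = (2*k*(-6 + k))*sqrt(k) = 2*k**(3/2)*(-6 + k))
l = -153 (l = -3*(12*4 + 3) = -3*(48 + 3) = -3*51 = -153)
d(h) = -153
d(w(7)) + 2865 = -153 + 2865 = 2712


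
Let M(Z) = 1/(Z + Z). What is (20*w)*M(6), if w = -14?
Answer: -70/3 ≈ -23.333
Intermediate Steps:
M(Z) = 1/(2*Z)
(20*w)*M(6) = (20*(-14))*((½)/6) = -140/6 = -280*1/12 = -70/3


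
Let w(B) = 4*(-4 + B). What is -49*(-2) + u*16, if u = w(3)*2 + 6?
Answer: 66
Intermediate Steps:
w(B) = -16 + 4*B
u = -2 (u = (-16 + 4*3)*2 + 6 = (-16 + 12)*2 + 6 = -4*2 + 6 = -8 + 6 = -2)
-49*(-2) + u*16 = -49*(-2) - 2*16 = 98 - 32 = 66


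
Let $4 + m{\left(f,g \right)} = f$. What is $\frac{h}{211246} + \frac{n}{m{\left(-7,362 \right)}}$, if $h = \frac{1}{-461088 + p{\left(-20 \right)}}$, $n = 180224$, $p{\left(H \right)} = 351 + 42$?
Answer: $- \frac{1594490486292481}{97319975970} \approx -16384.0$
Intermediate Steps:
$m{\left(f,g \right)} = -4 + f$
$p{\left(H \right)} = 393$
$h = - \frac{1}{460695}$ ($h = \frac{1}{-461088 + 393} = \frac{1}{-460695} = - \frac{1}{460695} \approx -2.1706 \cdot 10^{-6}$)
$\frac{h}{211246} + \frac{n}{m{\left(-7,362 \right)}} = - \frac{1}{460695 \cdot 211246} + \frac{180224}{-4 - 7} = \left(- \frac{1}{460695}\right) \frac{1}{211246} + \frac{180224}{-11} = - \frac{1}{97319975970} + 180224 \left(- \frac{1}{11}\right) = - \frac{1}{97319975970} - 16384 = - \frac{1594490486292481}{97319975970}$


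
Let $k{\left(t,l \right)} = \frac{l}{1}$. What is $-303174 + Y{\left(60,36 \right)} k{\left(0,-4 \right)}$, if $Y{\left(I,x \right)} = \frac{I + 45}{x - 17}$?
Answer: $- \frac{5760726}{19} \approx -3.032 \cdot 10^{5}$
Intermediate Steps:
$k{\left(t,l \right)} = l$ ($k{\left(t,l \right)} = l 1 = l$)
$Y{\left(I,x \right)} = \frac{45 + I}{-17 + x}$
$-303174 + Y{\left(60,36 \right)} k{\left(0,-4 \right)} = -303174 + \frac{45 + 60}{-17 + 36} \left(-4\right) = -303174 + \frac{1}{19} \cdot 105 \left(-4\right) = -303174 + \frac{105}{19} \left(-4\right) = -303174 - \frac{420}{19} = - \frac{5760726}{19}$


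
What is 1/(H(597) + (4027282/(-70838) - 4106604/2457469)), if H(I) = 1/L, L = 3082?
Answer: -268260653282902/15699350179640299 ≈ -0.017087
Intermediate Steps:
H(I) = 1/3082
1/(H(597) + (4027282/(-70838) - 4106604/2457469)) = 1/(1/3082 + (4027282/(-70838) - 4106604/2457469)) = 1/(1/3082 + (4027282*(-1/70838) - 4106604*1/2457469)) = 1/(1/3082 + (-2013641/35419 - 4106604/2457469)) = 1/(1/3082 - 5093912141705/87041094511) = 1/(-15699350179640299/268260653282902) = -268260653282902/15699350179640299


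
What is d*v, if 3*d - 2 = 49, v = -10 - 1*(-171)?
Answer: 2737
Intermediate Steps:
v = 161 (v = -10 + 171 = 161)
d = 17 (d = ⅔ + (⅓)*49 = ⅔ + 49/3 = 17)
d*v = 17*161 = 2737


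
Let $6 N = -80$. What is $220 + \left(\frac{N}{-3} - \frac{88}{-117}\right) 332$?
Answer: $\frac{227596}{117} \approx 1945.3$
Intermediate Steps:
$N = - \frac{40}{3}$ ($N = \frac{1}{6} \left(-80\right) = - \frac{40}{3} \approx -13.333$)
$220 + \left(\frac{N}{-3} - \frac{88}{-117}\right) 332 = 220 + \left(- \frac{40}{3 \left(-3\right)} - \frac{88}{-117}\right) 332 = 220 + \left(\left(- \frac{40}{3}\right) \left(- \frac{1}{3}\right) - - \frac{88}{117}\right) 332 = 220 + \left(\frac{40}{9} + \frac{88}{117}\right) 332 = 220 + \frac{608}{117} \cdot 332 = 220 + \frac{201856}{117} = \frac{227596}{117}$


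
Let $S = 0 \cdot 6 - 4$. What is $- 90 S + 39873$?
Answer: $40233$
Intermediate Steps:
$S = -4$ ($S = 0 - 4 = -4$)
$- 90 S + 39873 = \left(-90\right) \left(-4\right) + 39873 = 360 + 39873 = 40233$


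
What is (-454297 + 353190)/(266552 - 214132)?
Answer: -101107/52420 ≈ -1.9288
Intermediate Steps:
(-454297 + 353190)/(266552 - 214132) = -101107/52420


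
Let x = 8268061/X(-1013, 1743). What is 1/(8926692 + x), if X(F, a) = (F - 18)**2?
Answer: 1062961/9488733723073 ≈ 1.1202e-7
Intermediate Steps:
X(F, a) = (-18 + F)**2
x = 8268061/1062961 (x = 8268061/((-18 - 1013)**2) = 8268061/((-1031)**2) = 8268061/1062961 ≈ 7.7783)
1/(8926692 + x) = 1/(8926692 + 8268061/1062961) = 1/(9488733723073/1062961) = 1062961/9488733723073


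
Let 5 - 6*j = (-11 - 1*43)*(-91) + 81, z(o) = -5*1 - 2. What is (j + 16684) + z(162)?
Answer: 47536/3 ≈ 15845.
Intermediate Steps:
z(o) = -7 (z(o) = -5 - 2 = -7)
j = -2495/3 (j = ⅚ - ((-11 - 1*43)*(-91) + 81)/6 = ⅚ - ((-11 - 43)*(-91) + 81)/6 = ⅚ - (-54*(-91) + 81)/6 = ⅚ - (4914 + 81)/6 = ⅚ - ⅙*4995 = ⅚ - 1665/2 = -2495/3 ≈ -831.67)
(j + 16684) + z(162) = (-2495/3 + 16684) - 7 = 47557/3 - 7 = 47536/3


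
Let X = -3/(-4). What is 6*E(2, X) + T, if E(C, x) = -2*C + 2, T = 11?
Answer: -1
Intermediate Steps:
X = 3/4 (X = -3*(-1/4) = 3/4 ≈ 0.75000)
E(C, x) = 2 - 2*C
6*E(2, X) + T = 6*(2 - 2*2) + 11 = 6*(2 - 4) + 11 = 6*(-2) + 11 = -12 + 11 = -1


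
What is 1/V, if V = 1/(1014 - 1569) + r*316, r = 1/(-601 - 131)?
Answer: -11285/4892 ≈ -2.3068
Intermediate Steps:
r = -1/732 (r = 1/(-732) = -1/732 ≈ -0.0013661)
V = -4892/11285 (V = 1/(1014 - 1569) - 1/732*316 = 1/(-555) - 79/183 = -1/555 - 79/183 = -4892/11285 ≈ -0.43350)
1/V = 1/(-4892/11285) = -11285/4892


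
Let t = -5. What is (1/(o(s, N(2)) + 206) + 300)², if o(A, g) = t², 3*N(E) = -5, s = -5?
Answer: 4802628601/53361 ≈ 90003.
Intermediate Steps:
N(E) = -5/3 (N(E) = (⅓)*(-5) = -5/3)
o(A, g) = 25 (o(A, g) = (-5)² = 25)
(1/(o(s, N(2)) + 206) + 300)² = (1/(25 + 206) + 300)² = (1/231 + 300)² = (69301/231)² = 4802628601/53361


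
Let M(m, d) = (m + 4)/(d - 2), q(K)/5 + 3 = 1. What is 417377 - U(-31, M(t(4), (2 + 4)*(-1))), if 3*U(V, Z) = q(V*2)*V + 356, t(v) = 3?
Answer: 417155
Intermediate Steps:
q(K) = -10 (q(K) = -15 + 5*1 = -15 + 5 = -10)
M(m, d) = (4 + m)/(-2 + d)
U(V, Z) = 356/3 - 10*V/3 (U(V, Z) = (-10*V + 356)/3 = (356 - 10*V)/3 = 356/3 - 10*V/3)
417377 - U(-31, M(t(4), (2 + 4)*(-1))) = 417377 - (356/3 - 10/3*(-31)) = 417377 - (356/3 + 310/3) = 417377 - 1*222 = 417377 - 222 = 417155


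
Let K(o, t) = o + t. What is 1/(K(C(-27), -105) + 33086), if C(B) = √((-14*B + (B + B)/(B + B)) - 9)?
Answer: 32981/1087745991 - √370/1087745991 ≈ 3.0303e-5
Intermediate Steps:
C(B) = √(-8 - 14*B) (C(B) = √((-14*B + (2*B)/((2*B))) - 9) = √((-14*B + (2*B)*(1/(2*B))) - 9) = √((-14*B + 1) - 9) = √((1 - 14*B) - 9) = √(-8 - 14*B))
1/(K(C(-27), -105) + 33086) = 1/((√(-8 - 14*(-27)) - 105) + 33086) = 1/((√(-8 + 378) - 105) + 33086) = 1/((√370 - 105) + 33086) = 1/((-105 + √370) + 33086) = 1/(32981 + √370)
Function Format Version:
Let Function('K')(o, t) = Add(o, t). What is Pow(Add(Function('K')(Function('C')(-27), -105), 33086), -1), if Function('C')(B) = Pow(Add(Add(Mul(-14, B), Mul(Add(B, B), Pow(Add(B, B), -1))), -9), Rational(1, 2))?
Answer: Add(Rational(32981, 1087745991), Mul(Rational(-1, 1087745991), Pow(370, Rational(1, 2)))) ≈ 3.0303e-5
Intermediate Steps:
Function('C')(B) = Pow(Add(-8, Mul(-14, B)), Rational(1, 2)) (Function('C')(B) = Pow(Add(Add(Mul(-14, B), Mul(Mul(2, B), Pow(Mul(2, B), -1))), -9), Rational(1, 2)) = Pow(Add(Add(Mul(-14, B), Mul(Mul(2, B), Mul(Rational(1, 2), Pow(B, -1)))), -9), Rational(1, 2)) = Pow(Add(Add(Mul(-14, B), 1), -9), Rational(1, 2)) = Pow(Add(Add(1, Mul(-14, B)), -9), Rational(1, 2)) = Pow(Add(-8, Mul(-14, B)), Rational(1, 2)))
Pow(Add(Function('K')(Function('C')(-27), -105), 33086), -1) = Pow(Add(Add(Pow(Add(-8, Mul(-14, -27)), Rational(1, 2)), -105), 33086), -1) = Pow(Add(Add(Pow(Add(-8, 378), Rational(1, 2)), -105), 33086), -1) = Pow(Add(Add(Pow(370, Rational(1, 2)), -105), 33086), -1) = Pow(Add(Add(-105, Pow(370, Rational(1, 2))), 33086), -1) = Pow(Add(32981, Pow(370, Rational(1, 2))), -1)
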